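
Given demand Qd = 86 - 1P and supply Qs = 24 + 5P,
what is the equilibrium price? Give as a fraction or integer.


At equilibrium, Qd = Qs.
86 - 1P = 24 + 5P
86 - 24 = 1P + 5P
62 = 6P
P* = 62/6 = 31/3

31/3


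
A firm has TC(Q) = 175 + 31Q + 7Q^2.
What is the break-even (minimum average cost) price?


AC(Q) = 175/Q + 31 + 7Q
To minimize: dAC/dQ = -175/Q^2 + 7 = 0
Q^2 = 175/7 = 25
Q* = 5
Min AC = 175/5 + 31 + 7*5
Min AC = 35 + 31 + 35 = 101

101


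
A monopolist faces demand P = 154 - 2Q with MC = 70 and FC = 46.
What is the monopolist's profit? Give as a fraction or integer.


MR = MC: 154 - 4Q = 70
Q* = 21
P* = 154 - 2*21 = 112
Profit = (P* - MC)*Q* - FC
= (112 - 70)*21 - 46
= 42*21 - 46
= 882 - 46 = 836

836


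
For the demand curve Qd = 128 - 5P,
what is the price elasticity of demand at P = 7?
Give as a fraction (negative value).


dQ/dP = -5
At P = 7: Q = 128 - 5*7 = 93
E = (dQ/dP)(P/Q) = (-5)(7/93) = -35/93

-35/93


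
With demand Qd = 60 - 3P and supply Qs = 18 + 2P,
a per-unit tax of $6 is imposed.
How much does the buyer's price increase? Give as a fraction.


With a per-unit tax, the buyer's price increase depends on relative slopes.
Supply slope: d = 2, Demand slope: b = 3
Buyer's price increase = d * tax / (b + d)
= 2 * 6 / (3 + 2)
= 12 / 5 = 12/5

12/5


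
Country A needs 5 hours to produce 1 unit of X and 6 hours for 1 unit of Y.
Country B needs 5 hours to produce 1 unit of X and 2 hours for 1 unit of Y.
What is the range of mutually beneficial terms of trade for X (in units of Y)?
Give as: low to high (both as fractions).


Opportunity cost of X for Country A = hours_X / hours_Y = 5/6 = 5/6 units of Y
Opportunity cost of X for Country B = hours_X / hours_Y = 5/2 = 5/2 units of Y
Terms of trade must be between the two opportunity costs.
Range: 5/6 to 5/2

5/6 to 5/2


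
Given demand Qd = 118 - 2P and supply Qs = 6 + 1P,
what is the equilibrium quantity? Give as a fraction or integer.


First find equilibrium price:
118 - 2P = 6 + 1P
P* = 112/3 = 112/3
Then substitute into demand:
Q* = 118 - 2 * 112/3 = 130/3

130/3


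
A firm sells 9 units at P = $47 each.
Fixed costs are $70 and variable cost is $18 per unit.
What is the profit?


Total Revenue = P * Q = 47 * 9 = $423
Total Cost = FC + VC*Q = 70 + 18*9 = $232
Profit = TR - TC = 423 - 232 = $191

$191


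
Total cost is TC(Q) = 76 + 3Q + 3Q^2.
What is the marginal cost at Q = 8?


MC = dTC/dQ = 3 + 2*3*Q
At Q = 8:
MC = 3 + 6*8
MC = 3 + 48 = 51

51


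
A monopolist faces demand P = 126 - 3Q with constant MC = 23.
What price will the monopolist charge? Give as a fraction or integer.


MR = 126 - 6Q
Set MR = MC: 126 - 6Q = 23
Q* = 103/6
Substitute into demand:
P* = 126 - 3*103/6 = 149/2

149/2


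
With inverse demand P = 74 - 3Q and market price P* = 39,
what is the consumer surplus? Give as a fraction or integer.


Maximum willingness to pay (at Q=0): P_max = 74
Quantity demanded at P* = 39:
Q* = (74 - 39)/3 = 35/3
CS = (1/2) * Q* * (P_max - P*)
CS = (1/2) * 35/3 * (74 - 39)
CS = (1/2) * 35/3 * 35 = 1225/6

1225/6


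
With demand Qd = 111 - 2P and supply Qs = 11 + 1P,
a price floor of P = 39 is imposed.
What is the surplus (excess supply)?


At P = 39:
Qd = 111 - 2*39 = 33
Qs = 11 + 1*39 = 50
Surplus = Qs - Qd = 50 - 33 = 17

17


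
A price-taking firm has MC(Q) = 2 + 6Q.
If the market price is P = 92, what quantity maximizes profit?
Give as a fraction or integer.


In perfect competition, profit is maximized where P = MC.
92 = 2 + 6Q
90 = 6Q
Q* = 90/6 = 15

15


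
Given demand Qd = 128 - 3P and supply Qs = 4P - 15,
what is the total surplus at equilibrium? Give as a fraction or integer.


Find equilibrium: 128 - 3P = 4P - 15
128 + 15 = 7P
P* = 143/7 = 143/7
Q* = 4*143/7 - 15 = 467/7
Inverse demand: P = 128/3 - Q/3, so P_max = 128/3
Inverse supply: P = 15/4 + Q/4, so P_min = 15/4
CS = (1/2) * 467/7 * (128/3 - 143/7) = 218089/294
PS = (1/2) * 467/7 * (143/7 - 15/4) = 218089/392
TS = CS + PS = 218089/294 + 218089/392 = 218089/168

218089/168


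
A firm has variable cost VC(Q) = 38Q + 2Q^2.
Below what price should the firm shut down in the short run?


AVC(Q) = VC(Q)/Q = 38 + 2Q
AVC is increasing in Q, so minimum AVC is at Q -> 0+.
Min AVC = 38
The firm should shut down if P < 38.

38


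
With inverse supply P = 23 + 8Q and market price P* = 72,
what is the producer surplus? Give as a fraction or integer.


Minimum supply price (at Q=0): P_min = 23
Quantity supplied at P* = 72:
Q* = (72 - 23)/8 = 49/8
PS = (1/2) * Q* * (P* - P_min)
PS = (1/2) * 49/8 * (72 - 23)
PS = (1/2) * 49/8 * 49 = 2401/16

2401/16


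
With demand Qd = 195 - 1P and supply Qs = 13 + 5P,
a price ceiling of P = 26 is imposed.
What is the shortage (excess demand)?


At P = 26:
Qd = 195 - 1*26 = 169
Qs = 13 + 5*26 = 143
Shortage = Qd - Qs = 169 - 143 = 26

26


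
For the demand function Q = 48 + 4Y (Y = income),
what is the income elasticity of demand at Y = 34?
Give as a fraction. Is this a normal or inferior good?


dQ/dY = 4
At Y = 34: Q = 48 + 4*34 = 184
Ey = (dQ/dY)(Y/Q) = 4 * 34 / 184 = 17/23
Since Ey > 0, this is a normal good.

17/23 (normal good)


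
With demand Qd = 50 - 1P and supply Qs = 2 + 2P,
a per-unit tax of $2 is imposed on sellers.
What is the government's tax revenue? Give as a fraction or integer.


With tax on sellers, new supply: Qs' = 2 + 2(P - 2)
= 2P - 2
New equilibrium quantity:
Q_new = 98/3
Tax revenue = tax * Q_new = 2 * 98/3 = 196/3

196/3


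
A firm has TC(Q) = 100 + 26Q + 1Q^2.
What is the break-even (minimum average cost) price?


AC(Q) = 100/Q + 26 + 1Q
To minimize: dAC/dQ = -100/Q^2 + 1 = 0
Q^2 = 100/1 = 100
Q* = 10
Min AC = 100/10 + 26 + 1*10
Min AC = 10 + 26 + 10 = 46

46


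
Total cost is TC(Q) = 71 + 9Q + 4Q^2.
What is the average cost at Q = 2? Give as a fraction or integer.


TC(2) = 71 + 9*2 + 4*2^2
TC(2) = 71 + 18 + 16 = 105
AC = TC/Q = 105/2 = 105/2

105/2


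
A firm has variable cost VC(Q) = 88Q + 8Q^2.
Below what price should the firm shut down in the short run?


AVC(Q) = VC(Q)/Q = 88 + 8Q
AVC is increasing in Q, so minimum AVC is at Q -> 0+.
Min AVC = 88
The firm should shut down if P < 88.

88


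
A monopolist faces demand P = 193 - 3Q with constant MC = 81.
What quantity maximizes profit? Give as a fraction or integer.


TR = P*Q = (193 - 3Q)Q = 193Q - 3Q^2
MR = dTR/dQ = 193 - 6Q
Set MR = MC:
193 - 6Q = 81
112 = 6Q
Q* = 112/6 = 56/3

56/3


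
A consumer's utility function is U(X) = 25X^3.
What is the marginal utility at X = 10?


MU = dU/dX = 25*3*X^(3-1)
MU = 75*X^2
At X = 10:
MU = 75 * 10^2
MU = 75 * 100 = 7500

7500


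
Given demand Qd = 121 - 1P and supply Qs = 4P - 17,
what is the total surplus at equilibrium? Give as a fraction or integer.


Find equilibrium: 121 - 1P = 4P - 17
121 + 17 = 5P
P* = 138/5 = 138/5
Q* = 4*138/5 - 17 = 467/5
Inverse demand: P = 121 - Q/1, so P_max = 121
Inverse supply: P = 17/4 + Q/4, so P_min = 17/4
CS = (1/2) * 467/5 * (121 - 138/5) = 218089/50
PS = (1/2) * 467/5 * (138/5 - 17/4) = 218089/200
TS = CS + PS = 218089/50 + 218089/200 = 218089/40

218089/40


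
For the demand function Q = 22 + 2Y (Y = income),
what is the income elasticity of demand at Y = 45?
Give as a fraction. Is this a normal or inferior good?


dQ/dY = 2
At Y = 45: Q = 22 + 2*45 = 112
Ey = (dQ/dY)(Y/Q) = 2 * 45 / 112 = 45/56
Since Ey > 0, this is a normal good.

45/56 (normal good)


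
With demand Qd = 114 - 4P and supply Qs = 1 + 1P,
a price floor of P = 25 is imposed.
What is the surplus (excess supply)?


At P = 25:
Qd = 114 - 4*25 = 14
Qs = 1 + 1*25 = 26
Surplus = Qs - Qd = 26 - 14 = 12

12


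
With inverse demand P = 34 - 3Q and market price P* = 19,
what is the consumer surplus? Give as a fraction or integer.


Maximum willingness to pay (at Q=0): P_max = 34
Quantity demanded at P* = 19:
Q* = (34 - 19)/3 = 5
CS = (1/2) * Q* * (P_max - P*)
CS = (1/2) * 5 * (34 - 19)
CS = (1/2) * 5 * 15 = 75/2

75/2


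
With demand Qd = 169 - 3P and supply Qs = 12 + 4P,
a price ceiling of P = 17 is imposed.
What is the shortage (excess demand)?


At P = 17:
Qd = 169 - 3*17 = 118
Qs = 12 + 4*17 = 80
Shortage = Qd - Qs = 118 - 80 = 38

38


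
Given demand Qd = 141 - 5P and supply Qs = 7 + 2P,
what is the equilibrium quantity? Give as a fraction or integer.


First find equilibrium price:
141 - 5P = 7 + 2P
P* = 134/7 = 134/7
Then substitute into demand:
Q* = 141 - 5 * 134/7 = 317/7

317/7


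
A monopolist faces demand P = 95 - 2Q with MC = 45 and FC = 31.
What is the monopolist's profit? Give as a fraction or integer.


MR = MC: 95 - 4Q = 45
Q* = 25/2
P* = 95 - 2*25/2 = 70
Profit = (P* - MC)*Q* - FC
= (70 - 45)*25/2 - 31
= 25*25/2 - 31
= 625/2 - 31 = 563/2

563/2


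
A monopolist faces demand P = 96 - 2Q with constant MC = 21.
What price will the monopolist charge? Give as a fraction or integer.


MR = 96 - 4Q
Set MR = MC: 96 - 4Q = 21
Q* = 75/4
Substitute into demand:
P* = 96 - 2*75/4 = 117/2

117/2


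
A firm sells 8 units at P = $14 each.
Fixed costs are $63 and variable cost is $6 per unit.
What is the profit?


Total Revenue = P * Q = 14 * 8 = $112
Total Cost = FC + VC*Q = 63 + 6*8 = $111
Profit = TR - TC = 112 - 111 = $1

$1


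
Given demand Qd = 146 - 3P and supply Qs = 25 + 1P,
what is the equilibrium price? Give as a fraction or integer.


At equilibrium, Qd = Qs.
146 - 3P = 25 + 1P
146 - 25 = 3P + 1P
121 = 4P
P* = 121/4 = 121/4

121/4


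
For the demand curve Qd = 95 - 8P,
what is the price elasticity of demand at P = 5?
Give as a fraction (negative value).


dQ/dP = -8
At P = 5: Q = 95 - 8*5 = 55
E = (dQ/dP)(P/Q) = (-8)(5/55) = -8/11

-8/11


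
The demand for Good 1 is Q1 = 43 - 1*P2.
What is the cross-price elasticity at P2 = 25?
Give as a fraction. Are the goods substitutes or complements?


dQ1/dP2 = -1
At P2 = 25: Q1 = 43 - 1*25 = 18
Exy = (dQ1/dP2)(P2/Q1) = -1 * 25 / 18 = -25/18
Since Exy < 0, the goods are complements.

-25/18 (complements)


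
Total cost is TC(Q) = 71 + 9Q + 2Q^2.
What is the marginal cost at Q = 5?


MC = dTC/dQ = 9 + 2*2*Q
At Q = 5:
MC = 9 + 4*5
MC = 9 + 20 = 29

29


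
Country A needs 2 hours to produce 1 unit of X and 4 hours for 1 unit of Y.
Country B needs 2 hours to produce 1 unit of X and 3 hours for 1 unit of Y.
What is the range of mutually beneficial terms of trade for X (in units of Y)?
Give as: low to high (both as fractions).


Opportunity cost of X for Country A = hours_X / hours_Y = 2/4 = 1/2 units of Y
Opportunity cost of X for Country B = hours_X / hours_Y = 2/3 = 2/3 units of Y
Terms of trade must be between the two opportunity costs.
Range: 1/2 to 2/3

1/2 to 2/3


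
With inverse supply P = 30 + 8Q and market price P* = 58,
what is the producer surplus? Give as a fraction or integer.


Minimum supply price (at Q=0): P_min = 30
Quantity supplied at P* = 58:
Q* = (58 - 30)/8 = 7/2
PS = (1/2) * Q* * (P* - P_min)
PS = (1/2) * 7/2 * (58 - 30)
PS = (1/2) * 7/2 * 28 = 49

49


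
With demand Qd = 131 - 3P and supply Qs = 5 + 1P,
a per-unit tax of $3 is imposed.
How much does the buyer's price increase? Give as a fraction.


With a per-unit tax, the buyer's price increase depends on relative slopes.
Supply slope: d = 1, Demand slope: b = 3
Buyer's price increase = d * tax / (b + d)
= 1 * 3 / (3 + 1)
= 3 / 4 = 3/4

3/4


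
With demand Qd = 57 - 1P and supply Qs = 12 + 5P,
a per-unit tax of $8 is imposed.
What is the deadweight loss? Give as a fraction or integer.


Pre-tax equilibrium quantity: Q* = 99/2
Post-tax equilibrium quantity: Q_tax = 257/6
Reduction in quantity: Q* - Q_tax = 20/3
DWL = (1/2) * tax * (Q* - Q_tax)
DWL = (1/2) * 8 * 20/3 = 80/3

80/3


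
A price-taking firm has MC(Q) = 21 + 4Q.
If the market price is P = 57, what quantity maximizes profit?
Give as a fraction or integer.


In perfect competition, profit is maximized where P = MC.
57 = 21 + 4Q
36 = 4Q
Q* = 36/4 = 9

9


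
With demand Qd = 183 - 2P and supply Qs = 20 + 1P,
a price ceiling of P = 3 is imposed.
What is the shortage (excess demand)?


At P = 3:
Qd = 183 - 2*3 = 177
Qs = 20 + 1*3 = 23
Shortage = Qd - Qs = 177 - 23 = 154

154


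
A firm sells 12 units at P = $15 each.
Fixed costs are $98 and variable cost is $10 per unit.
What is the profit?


Total Revenue = P * Q = 15 * 12 = $180
Total Cost = FC + VC*Q = 98 + 10*12 = $218
Profit = TR - TC = 180 - 218 = $-38

$-38


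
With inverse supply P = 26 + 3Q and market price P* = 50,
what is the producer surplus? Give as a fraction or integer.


Minimum supply price (at Q=0): P_min = 26
Quantity supplied at P* = 50:
Q* = (50 - 26)/3 = 8
PS = (1/2) * Q* * (P* - P_min)
PS = (1/2) * 8 * (50 - 26)
PS = (1/2) * 8 * 24 = 96

96


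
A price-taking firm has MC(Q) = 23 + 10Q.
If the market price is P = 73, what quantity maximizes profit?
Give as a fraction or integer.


In perfect competition, profit is maximized where P = MC.
73 = 23 + 10Q
50 = 10Q
Q* = 50/10 = 5

5


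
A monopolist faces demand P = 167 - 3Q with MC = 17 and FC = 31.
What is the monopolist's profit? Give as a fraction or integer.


MR = MC: 167 - 6Q = 17
Q* = 25
P* = 167 - 3*25 = 92
Profit = (P* - MC)*Q* - FC
= (92 - 17)*25 - 31
= 75*25 - 31
= 1875 - 31 = 1844

1844


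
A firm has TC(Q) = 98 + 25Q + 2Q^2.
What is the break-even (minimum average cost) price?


AC(Q) = 98/Q + 25 + 2Q
To minimize: dAC/dQ = -98/Q^2 + 2 = 0
Q^2 = 98/2 = 49
Q* = 7
Min AC = 98/7 + 25 + 2*7
Min AC = 14 + 25 + 14 = 53

53


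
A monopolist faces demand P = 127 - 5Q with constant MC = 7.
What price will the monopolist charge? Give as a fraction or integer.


MR = 127 - 10Q
Set MR = MC: 127 - 10Q = 7
Q* = 12
Substitute into demand:
P* = 127 - 5*12 = 67

67


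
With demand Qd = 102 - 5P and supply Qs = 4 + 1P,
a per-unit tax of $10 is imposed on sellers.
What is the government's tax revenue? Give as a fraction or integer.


With tax on sellers, new supply: Qs' = 4 + 1(P - 10)
= 1P - 6
New equilibrium quantity:
Q_new = 12
Tax revenue = tax * Q_new = 10 * 12 = 120

120


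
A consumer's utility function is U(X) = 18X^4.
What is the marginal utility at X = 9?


MU = dU/dX = 18*4*X^(4-1)
MU = 72*X^3
At X = 9:
MU = 72 * 9^3
MU = 72 * 729 = 52488

52488


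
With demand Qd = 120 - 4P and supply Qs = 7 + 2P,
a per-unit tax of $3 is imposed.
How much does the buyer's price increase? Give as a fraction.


With a per-unit tax, the buyer's price increase depends on relative slopes.
Supply slope: d = 2, Demand slope: b = 4
Buyer's price increase = d * tax / (b + d)
= 2 * 3 / (4 + 2)
= 6 / 6 = 1

1


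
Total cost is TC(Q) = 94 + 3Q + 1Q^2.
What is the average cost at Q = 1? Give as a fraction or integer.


TC(1) = 94 + 3*1 + 1*1^2
TC(1) = 94 + 3 + 1 = 98
AC = TC/Q = 98/1 = 98

98


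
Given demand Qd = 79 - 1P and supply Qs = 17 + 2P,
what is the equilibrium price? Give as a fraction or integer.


At equilibrium, Qd = Qs.
79 - 1P = 17 + 2P
79 - 17 = 1P + 2P
62 = 3P
P* = 62/3 = 62/3

62/3


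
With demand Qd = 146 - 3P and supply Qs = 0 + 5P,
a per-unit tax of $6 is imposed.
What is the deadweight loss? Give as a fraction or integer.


Pre-tax equilibrium quantity: Q* = 365/4
Post-tax equilibrium quantity: Q_tax = 80
Reduction in quantity: Q* - Q_tax = 45/4
DWL = (1/2) * tax * (Q* - Q_tax)
DWL = (1/2) * 6 * 45/4 = 135/4

135/4


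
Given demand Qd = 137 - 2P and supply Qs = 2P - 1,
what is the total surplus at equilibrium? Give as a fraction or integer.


Find equilibrium: 137 - 2P = 2P - 1
137 + 1 = 4P
P* = 138/4 = 69/2
Q* = 2*69/2 - 1 = 68
Inverse demand: P = 137/2 - Q/2, so P_max = 137/2
Inverse supply: P = 1/2 + Q/2, so P_min = 1/2
CS = (1/2) * 68 * (137/2 - 69/2) = 1156
PS = (1/2) * 68 * (69/2 - 1/2) = 1156
TS = CS + PS = 1156 + 1156 = 2312

2312


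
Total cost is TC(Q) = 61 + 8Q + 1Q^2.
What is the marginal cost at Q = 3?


MC = dTC/dQ = 8 + 2*1*Q
At Q = 3:
MC = 8 + 2*3
MC = 8 + 6 = 14

14


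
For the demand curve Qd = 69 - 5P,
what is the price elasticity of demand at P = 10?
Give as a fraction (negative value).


dQ/dP = -5
At P = 10: Q = 69 - 5*10 = 19
E = (dQ/dP)(P/Q) = (-5)(10/19) = -50/19

-50/19


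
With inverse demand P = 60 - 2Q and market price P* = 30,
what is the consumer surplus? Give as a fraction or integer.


Maximum willingness to pay (at Q=0): P_max = 60
Quantity demanded at P* = 30:
Q* = (60 - 30)/2 = 15
CS = (1/2) * Q* * (P_max - P*)
CS = (1/2) * 15 * (60 - 30)
CS = (1/2) * 15 * 30 = 225

225


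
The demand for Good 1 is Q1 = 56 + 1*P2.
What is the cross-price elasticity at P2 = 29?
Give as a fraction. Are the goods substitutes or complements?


dQ1/dP2 = 1
At P2 = 29: Q1 = 56 + 1*29 = 85
Exy = (dQ1/dP2)(P2/Q1) = 1 * 29 / 85 = 29/85
Since Exy > 0, the goods are substitutes.

29/85 (substitutes)


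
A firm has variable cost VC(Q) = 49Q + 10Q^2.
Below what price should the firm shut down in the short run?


AVC(Q) = VC(Q)/Q = 49 + 10Q
AVC is increasing in Q, so minimum AVC is at Q -> 0+.
Min AVC = 49
The firm should shut down if P < 49.

49


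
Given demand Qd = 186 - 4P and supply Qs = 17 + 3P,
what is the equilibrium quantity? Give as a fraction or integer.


First find equilibrium price:
186 - 4P = 17 + 3P
P* = 169/7 = 169/7
Then substitute into demand:
Q* = 186 - 4 * 169/7 = 626/7

626/7


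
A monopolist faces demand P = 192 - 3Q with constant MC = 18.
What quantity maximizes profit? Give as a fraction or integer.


TR = P*Q = (192 - 3Q)Q = 192Q - 3Q^2
MR = dTR/dQ = 192 - 6Q
Set MR = MC:
192 - 6Q = 18
174 = 6Q
Q* = 174/6 = 29

29


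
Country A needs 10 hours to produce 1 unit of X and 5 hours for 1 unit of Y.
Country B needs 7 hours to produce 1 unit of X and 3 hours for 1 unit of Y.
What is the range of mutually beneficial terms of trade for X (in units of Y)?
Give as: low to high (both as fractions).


Opportunity cost of X for Country A = hours_X / hours_Y = 10/5 = 2 units of Y
Opportunity cost of X for Country B = hours_X / hours_Y = 7/3 = 7/3 units of Y
Terms of trade must be between the two opportunity costs.
Range: 2 to 7/3

2 to 7/3


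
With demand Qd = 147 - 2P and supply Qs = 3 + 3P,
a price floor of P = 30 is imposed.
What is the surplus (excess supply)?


At P = 30:
Qd = 147 - 2*30 = 87
Qs = 3 + 3*30 = 93
Surplus = Qs - Qd = 93 - 87 = 6

6


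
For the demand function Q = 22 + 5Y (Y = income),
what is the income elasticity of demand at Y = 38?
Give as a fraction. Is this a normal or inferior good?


dQ/dY = 5
At Y = 38: Q = 22 + 5*38 = 212
Ey = (dQ/dY)(Y/Q) = 5 * 38 / 212 = 95/106
Since Ey > 0, this is a normal good.

95/106 (normal good)


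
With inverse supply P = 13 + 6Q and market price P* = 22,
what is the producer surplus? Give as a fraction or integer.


Minimum supply price (at Q=0): P_min = 13
Quantity supplied at P* = 22:
Q* = (22 - 13)/6 = 3/2
PS = (1/2) * Q* * (P* - P_min)
PS = (1/2) * 3/2 * (22 - 13)
PS = (1/2) * 3/2 * 9 = 27/4

27/4


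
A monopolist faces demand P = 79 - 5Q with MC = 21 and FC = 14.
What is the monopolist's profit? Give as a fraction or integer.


MR = MC: 79 - 10Q = 21
Q* = 29/5
P* = 79 - 5*29/5 = 50
Profit = (P* - MC)*Q* - FC
= (50 - 21)*29/5 - 14
= 29*29/5 - 14
= 841/5 - 14 = 771/5

771/5


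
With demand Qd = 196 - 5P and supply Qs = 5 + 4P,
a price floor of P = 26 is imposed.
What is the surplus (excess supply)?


At P = 26:
Qd = 196 - 5*26 = 66
Qs = 5 + 4*26 = 109
Surplus = Qs - Qd = 109 - 66 = 43

43


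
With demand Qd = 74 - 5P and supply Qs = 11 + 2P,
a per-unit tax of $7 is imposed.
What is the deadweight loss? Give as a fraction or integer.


Pre-tax equilibrium quantity: Q* = 29
Post-tax equilibrium quantity: Q_tax = 19
Reduction in quantity: Q* - Q_tax = 10
DWL = (1/2) * tax * (Q* - Q_tax)
DWL = (1/2) * 7 * 10 = 35

35


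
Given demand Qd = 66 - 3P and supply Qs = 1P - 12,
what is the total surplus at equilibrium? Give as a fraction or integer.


Find equilibrium: 66 - 3P = 1P - 12
66 + 12 = 4P
P* = 78/4 = 39/2
Q* = 1*39/2 - 12 = 15/2
Inverse demand: P = 22 - Q/3, so P_max = 22
Inverse supply: P = 12 + Q/1, so P_min = 12
CS = (1/2) * 15/2 * (22 - 39/2) = 75/8
PS = (1/2) * 15/2 * (39/2 - 12) = 225/8
TS = CS + PS = 75/8 + 225/8 = 75/2

75/2


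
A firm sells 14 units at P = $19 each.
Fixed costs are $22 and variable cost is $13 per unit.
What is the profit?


Total Revenue = P * Q = 19 * 14 = $266
Total Cost = FC + VC*Q = 22 + 13*14 = $204
Profit = TR - TC = 266 - 204 = $62

$62


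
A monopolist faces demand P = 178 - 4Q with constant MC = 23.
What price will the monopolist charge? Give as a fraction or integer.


MR = 178 - 8Q
Set MR = MC: 178 - 8Q = 23
Q* = 155/8
Substitute into demand:
P* = 178 - 4*155/8 = 201/2

201/2


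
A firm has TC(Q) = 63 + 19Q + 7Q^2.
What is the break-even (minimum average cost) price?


AC(Q) = 63/Q + 19 + 7Q
To minimize: dAC/dQ = -63/Q^2 + 7 = 0
Q^2 = 63/7 = 9
Q* = 3
Min AC = 63/3 + 19 + 7*3
Min AC = 21 + 19 + 21 = 61

61


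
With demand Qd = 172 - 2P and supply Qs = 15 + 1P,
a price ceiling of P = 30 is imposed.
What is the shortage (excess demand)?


At P = 30:
Qd = 172 - 2*30 = 112
Qs = 15 + 1*30 = 45
Shortage = Qd - Qs = 112 - 45 = 67

67


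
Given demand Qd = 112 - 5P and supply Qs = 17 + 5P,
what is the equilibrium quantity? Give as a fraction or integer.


First find equilibrium price:
112 - 5P = 17 + 5P
P* = 95/10 = 19/2
Then substitute into demand:
Q* = 112 - 5 * 19/2 = 129/2

129/2


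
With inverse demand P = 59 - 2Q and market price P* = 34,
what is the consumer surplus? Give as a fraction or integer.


Maximum willingness to pay (at Q=0): P_max = 59
Quantity demanded at P* = 34:
Q* = (59 - 34)/2 = 25/2
CS = (1/2) * Q* * (P_max - P*)
CS = (1/2) * 25/2 * (59 - 34)
CS = (1/2) * 25/2 * 25 = 625/4

625/4


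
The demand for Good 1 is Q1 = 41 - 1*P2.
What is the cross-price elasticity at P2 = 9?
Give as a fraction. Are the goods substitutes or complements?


dQ1/dP2 = -1
At P2 = 9: Q1 = 41 - 1*9 = 32
Exy = (dQ1/dP2)(P2/Q1) = -1 * 9 / 32 = -9/32
Since Exy < 0, the goods are complements.

-9/32 (complements)


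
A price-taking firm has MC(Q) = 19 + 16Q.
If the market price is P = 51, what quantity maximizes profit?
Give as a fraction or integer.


In perfect competition, profit is maximized where P = MC.
51 = 19 + 16Q
32 = 16Q
Q* = 32/16 = 2

2


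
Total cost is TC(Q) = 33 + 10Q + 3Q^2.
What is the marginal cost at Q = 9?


MC = dTC/dQ = 10 + 2*3*Q
At Q = 9:
MC = 10 + 6*9
MC = 10 + 54 = 64

64


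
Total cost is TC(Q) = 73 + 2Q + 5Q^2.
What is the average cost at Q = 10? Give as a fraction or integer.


TC(10) = 73 + 2*10 + 5*10^2
TC(10) = 73 + 20 + 500 = 593
AC = TC/Q = 593/10 = 593/10

593/10


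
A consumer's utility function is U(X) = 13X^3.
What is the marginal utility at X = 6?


MU = dU/dX = 13*3*X^(3-1)
MU = 39*X^2
At X = 6:
MU = 39 * 6^2
MU = 39 * 36 = 1404

1404


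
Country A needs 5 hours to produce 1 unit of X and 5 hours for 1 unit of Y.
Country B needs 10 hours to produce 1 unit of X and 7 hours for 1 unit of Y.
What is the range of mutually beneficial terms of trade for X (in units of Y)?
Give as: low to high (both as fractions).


Opportunity cost of X for Country A = hours_X / hours_Y = 5/5 = 1 units of Y
Opportunity cost of X for Country B = hours_X / hours_Y = 10/7 = 10/7 units of Y
Terms of trade must be between the two opportunity costs.
Range: 1 to 10/7

1 to 10/7


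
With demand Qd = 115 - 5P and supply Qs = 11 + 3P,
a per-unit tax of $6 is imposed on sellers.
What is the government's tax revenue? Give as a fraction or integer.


With tax on sellers, new supply: Qs' = 11 + 3(P - 6)
= 3P - 7
New equilibrium quantity:
Q_new = 155/4
Tax revenue = tax * Q_new = 6 * 155/4 = 465/2

465/2


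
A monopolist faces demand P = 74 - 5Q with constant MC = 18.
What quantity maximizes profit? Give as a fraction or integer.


TR = P*Q = (74 - 5Q)Q = 74Q - 5Q^2
MR = dTR/dQ = 74 - 10Q
Set MR = MC:
74 - 10Q = 18
56 = 10Q
Q* = 56/10 = 28/5

28/5


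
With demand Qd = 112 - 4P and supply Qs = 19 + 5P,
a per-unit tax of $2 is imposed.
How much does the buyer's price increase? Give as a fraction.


With a per-unit tax, the buyer's price increase depends on relative slopes.
Supply slope: d = 5, Demand slope: b = 4
Buyer's price increase = d * tax / (b + d)
= 5 * 2 / (4 + 5)
= 10 / 9 = 10/9

10/9


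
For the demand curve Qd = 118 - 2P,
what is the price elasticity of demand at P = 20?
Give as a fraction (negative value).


dQ/dP = -2
At P = 20: Q = 118 - 2*20 = 78
E = (dQ/dP)(P/Q) = (-2)(20/78) = -20/39

-20/39


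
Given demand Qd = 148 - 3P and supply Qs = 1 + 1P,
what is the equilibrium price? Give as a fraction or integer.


At equilibrium, Qd = Qs.
148 - 3P = 1 + 1P
148 - 1 = 3P + 1P
147 = 4P
P* = 147/4 = 147/4

147/4


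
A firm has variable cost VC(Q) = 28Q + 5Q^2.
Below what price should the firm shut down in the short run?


AVC(Q) = VC(Q)/Q = 28 + 5Q
AVC is increasing in Q, so minimum AVC is at Q -> 0+.
Min AVC = 28
The firm should shut down if P < 28.

28


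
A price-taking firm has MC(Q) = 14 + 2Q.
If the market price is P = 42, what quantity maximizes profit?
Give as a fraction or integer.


In perfect competition, profit is maximized where P = MC.
42 = 14 + 2Q
28 = 2Q
Q* = 28/2 = 14

14


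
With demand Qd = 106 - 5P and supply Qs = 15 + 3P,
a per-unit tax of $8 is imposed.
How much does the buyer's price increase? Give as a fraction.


With a per-unit tax, the buyer's price increase depends on relative slopes.
Supply slope: d = 3, Demand slope: b = 5
Buyer's price increase = d * tax / (b + d)
= 3 * 8 / (5 + 3)
= 24 / 8 = 3

3


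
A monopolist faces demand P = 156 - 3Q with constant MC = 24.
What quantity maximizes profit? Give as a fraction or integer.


TR = P*Q = (156 - 3Q)Q = 156Q - 3Q^2
MR = dTR/dQ = 156 - 6Q
Set MR = MC:
156 - 6Q = 24
132 = 6Q
Q* = 132/6 = 22

22


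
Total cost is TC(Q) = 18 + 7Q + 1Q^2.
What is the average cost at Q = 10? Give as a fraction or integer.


TC(10) = 18 + 7*10 + 1*10^2
TC(10) = 18 + 70 + 100 = 188
AC = TC/Q = 188/10 = 94/5

94/5


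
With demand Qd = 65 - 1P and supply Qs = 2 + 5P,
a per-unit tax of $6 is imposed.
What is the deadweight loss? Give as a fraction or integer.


Pre-tax equilibrium quantity: Q* = 109/2
Post-tax equilibrium quantity: Q_tax = 99/2
Reduction in quantity: Q* - Q_tax = 5
DWL = (1/2) * tax * (Q* - Q_tax)
DWL = (1/2) * 6 * 5 = 15

15


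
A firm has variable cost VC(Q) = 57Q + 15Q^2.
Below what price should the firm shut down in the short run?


AVC(Q) = VC(Q)/Q = 57 + 15Q
AVC is increasing in Q, so minimum AVC is at Q -> 0+.
Min AVC = 57
The firm should shut down if P < 57.

57


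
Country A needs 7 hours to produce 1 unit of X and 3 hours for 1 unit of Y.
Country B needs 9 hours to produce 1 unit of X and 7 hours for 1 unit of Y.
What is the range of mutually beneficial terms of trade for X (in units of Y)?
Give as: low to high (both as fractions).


Opportunity cost of X for Country A = hours_X / hours_Y = 7/3 = 7/3 units of Y
Opportunity cost of X for Country B = hours_X / hours_Y = 9/7 = 9/7 units of Y
Terms of trade must be between the two opportunity costs.
Range: 9/7 to 7/3

9/7 to 7/3


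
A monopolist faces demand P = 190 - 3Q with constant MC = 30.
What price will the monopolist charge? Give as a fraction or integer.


MR = 190 - 6Q
Set MR = MC: 190 - 6Q = 30
Q* = 80/3
Substitute into demand:
P* = 190 - 3*80/3 = 110

110


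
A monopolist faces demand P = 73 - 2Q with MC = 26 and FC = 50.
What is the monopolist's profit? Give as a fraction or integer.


MR = MC: 73 - 4Q = 26
Q* = 47/4
P* = 73 - 2*47/4 = 99/2
Profit = (P* - MC)*Q* - FC
= (99/2 - 26)*47/4 - 50
= 47/2*47/4 - 50
= 2209/8 - 50 = 1809/8

1809/8


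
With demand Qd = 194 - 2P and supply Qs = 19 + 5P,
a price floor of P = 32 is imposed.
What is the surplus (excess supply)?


At P = 32:
Qd = 194 - 2*32 = 130
Qs = 19 + 5*32 = 179
Surplus = Qs - Qd = 179 - 130 = 49

49


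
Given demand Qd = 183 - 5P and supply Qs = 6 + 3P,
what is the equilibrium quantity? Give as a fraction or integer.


First find equilibrium price:
183 - 5P = 6 + 3P
P* = 177/8 = 177/8
Then substitute into demand:
Q* = 183 - 5 * 177/8 = 579/8

579/8


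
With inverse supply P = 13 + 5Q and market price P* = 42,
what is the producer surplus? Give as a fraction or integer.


Minimum supply price (at Q=0): P_min = 13
Quantity supplied at P* = 42:
Q* = (42 - 13)/5 = 29/5
PS = (1/2) * Q* * (P* - P_min)
PS = (1/2) * 29/5 * (42 - 13)
PS = (1/2) * 29/5 * 29 = 841/10

841/10


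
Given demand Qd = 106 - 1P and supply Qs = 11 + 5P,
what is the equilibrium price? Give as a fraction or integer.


At equilibrium, Qd = Qs.
106 - 1P = 11 + 5P
106 - 11 = 1P + 5P
95 = 6P
P* = 95/6 = 95/6

95/6


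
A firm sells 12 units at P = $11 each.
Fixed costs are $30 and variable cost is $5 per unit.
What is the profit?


Total Revenue = P * Q = 11 * 12 = $132
Total Cost = FC + VC*Q = 30 + 5*12 = $90
Profit = TR - TC = 132 - 90 = $42

$42


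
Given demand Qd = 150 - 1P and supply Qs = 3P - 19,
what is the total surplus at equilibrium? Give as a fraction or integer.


Find equilibrium: 150 - 1P = 3P - 19
150 + 19 = 4P
P* = 169/4 = 169/4
Q* = 3*169/4 - 19 = 431/4
Inverse demand: P = 150 - Q/1, so P_max = 150
Inverse supply: P = 19/3 + Q/3, so P_min = 19/3
CS = (1/2) * 431/4 * (150 - 169/4) = 185761/32
PS = (1/2) * 431/4 * (169/4 - 19/3) = 185761/96
TS = CS + PS = 185761/32 + 185761/96 = 185761/24

185761/24


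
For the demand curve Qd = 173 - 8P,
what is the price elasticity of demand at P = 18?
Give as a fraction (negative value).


dQ/dP = -8
At P = 18: Q = 173 - 8*18 = 29
E = (dQ/dP)(P/Q) = (-8)(18/29) = -144/29

-144/29


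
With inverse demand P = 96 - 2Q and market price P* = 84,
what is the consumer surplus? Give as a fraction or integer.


Maximum willingness to pay (at Q=0): P_max = 96
Quantity demanded at P* = 84:
Q* = (96 - 84)/2 = 6
CS = (1/2) * Q* * (P_max - P*)
CS = (1/2) * 6 * (96 - 84)
CS = (1/2) * 6 * 12 = 36

36


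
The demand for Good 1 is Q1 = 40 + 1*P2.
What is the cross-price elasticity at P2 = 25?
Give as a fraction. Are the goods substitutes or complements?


dQ1/dP2 = 1
At P2 = 25: Q1 = 40 + 1*25 = 65
Exy = (dQ1/dP2)(P2/Q1) = 1 * 25 / 65 = 5/13
Since Exy > 0, the goods are substitutes.

5/13 (substitutes)


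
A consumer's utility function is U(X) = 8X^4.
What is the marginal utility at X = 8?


MU = dU/dX = 8*4*X^(4-1)
MU = 32*X^3
At X = 8:
MU = 32 * 8^3
MU = 32 * 512 = 16384

16384


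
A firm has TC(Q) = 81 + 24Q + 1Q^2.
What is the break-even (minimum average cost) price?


AC(Q) = 81/Q + 24 + 1Q
To minimize: dAC/dQ = -81/Q^2 + 1 = 0
Q^2 = 81/1 = 81
Q* = 9
Min AC = 81/9 + 24 + 1*9
Min AC = 9 + 24 + 9 = 42

42


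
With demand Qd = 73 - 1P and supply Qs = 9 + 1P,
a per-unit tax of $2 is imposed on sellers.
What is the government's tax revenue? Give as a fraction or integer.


With tax on sellers, new supply: Qs' = 9 + 1(P - 2)
= 7 + 1P
New equilibrium quantity:
Q_new = 40
Tax revenue = tax * Q_new = 2 * 40 = 80

80


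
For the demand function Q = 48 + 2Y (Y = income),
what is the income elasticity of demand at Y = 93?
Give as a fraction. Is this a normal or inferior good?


dQ/dY = 2
At Y = 93: Q = 48 + 2*93 = 234
Ey = (dQ/dY)(Y/Q) = 2 * 93 / 234 = 31/39
Since Ey > 0, this is a normal good.

31/39 (normal good)


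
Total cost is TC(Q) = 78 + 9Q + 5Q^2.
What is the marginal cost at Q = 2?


MC = dTC/dQ = 9 + 2*5*Q
At Q = 2:
MC = 9 + 10*2
MC = 9 + 20 = 29

29


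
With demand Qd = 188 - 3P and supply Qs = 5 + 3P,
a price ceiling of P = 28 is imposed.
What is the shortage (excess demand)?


At P = 28:
Qd = 188 - 3*28 = 104
Qs = 5 + 3*28 = 89
Shortage = Qd - Qs = 104 - 89 = 15

15


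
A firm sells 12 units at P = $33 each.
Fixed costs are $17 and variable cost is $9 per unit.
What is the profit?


Total Revenue = P * Q = 33 * 12 = $396
Total Cost = FC + VC*Q = 17 + 9*12 = $125
Profit = TR - TC = 396 - 125 = $271

$271


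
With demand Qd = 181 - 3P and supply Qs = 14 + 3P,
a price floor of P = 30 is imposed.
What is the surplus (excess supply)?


At P = 30:
Qd = 181 - 3*30 = 91
Qs = 14 + 3*30 = 104
Surplus = Qs - Qd = 104 - 91 = 13

13


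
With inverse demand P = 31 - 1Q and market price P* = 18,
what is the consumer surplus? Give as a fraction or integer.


Maximum willingness to pay (at Q=0): P_max = 31
Quantity demanded at P* = 18:
Q* = (31 - 18)/1 = 13
CS = (1/2) * Q* * (P_max - P*)
CS = (1/2) * 13 * (31 - 18)
CS = (1/2) * 13 * 13 = 169/2

169/2


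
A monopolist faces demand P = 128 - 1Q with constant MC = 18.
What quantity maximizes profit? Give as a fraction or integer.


TR = P*Q = (128 - 1Q)Q = 128Q - 1Q^2
MR = dTR/dQ = 128 - 2Q
Set MR = MC:
128 - 2Q = 18
110 = 2Q
Q* = 110/2 = 55

55


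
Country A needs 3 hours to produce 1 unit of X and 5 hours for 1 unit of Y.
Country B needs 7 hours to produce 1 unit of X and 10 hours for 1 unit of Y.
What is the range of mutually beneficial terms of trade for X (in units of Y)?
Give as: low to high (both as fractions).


Opportunity cost of X for Country A = hours_X / hours_Y = 3/5 = 3/5 units of Y
Opportunity cost of X for Country B = hours_X / hours_Y = 7/10 = 7/10 units of Y
Terms of trade must be between the two opportunity costs.
Range: 3/5 to 7/10

3/5 to 7/10


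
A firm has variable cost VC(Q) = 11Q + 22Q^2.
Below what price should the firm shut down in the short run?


AVC(Q) = VC(Q)/Q = 11 + 22Q
AVC is increasing in Q, so minimum AVC is at Q -> 0+.
Min AVC = 11
The firm should shut down if P < 11.

11


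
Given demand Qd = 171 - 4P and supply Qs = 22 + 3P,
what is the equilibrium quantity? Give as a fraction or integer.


First find equilibrium price:
171 - 4P = 22 + 3P
P* = 149/7 = 149/7
Then substitute into demand:
Q* = 171 - 4 * 149/7 = 601/7

601/7


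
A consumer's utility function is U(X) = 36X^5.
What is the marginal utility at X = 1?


MU = dU/dX = 36*5*X^(5-1)
MU = 180*X^4
At X = 1:
MU = 180 * 1^4
MU = 180 * 1 = 180

180


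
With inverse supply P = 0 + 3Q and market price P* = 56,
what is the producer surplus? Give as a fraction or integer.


Minimum supply price (at Q=0): P_min = 0
Quantity supplied at P* = 56:
Q* = (56 - 0)/3 = 56/3
PS = (1/2) * Q* * (P* - P_min)
PS = (1/2) * 56/3 * (56 - 0)
PS = (1/2) * 56/3 * 56 = 1568/3

1568/3


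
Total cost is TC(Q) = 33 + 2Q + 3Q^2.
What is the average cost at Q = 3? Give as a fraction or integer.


TC(3) = 33 + 2*3 + 3*3^2
TC(3) = 33 + 6 + 27 = 66
AC = TC/Q = 66/3 = 22

22


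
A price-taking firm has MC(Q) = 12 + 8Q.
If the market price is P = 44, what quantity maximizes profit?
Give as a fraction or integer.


In perfect competition, profit is maximized where P = MC.
44 = 12 + 8Q
32 = 8Q
Q* = 32/8 = 4

4


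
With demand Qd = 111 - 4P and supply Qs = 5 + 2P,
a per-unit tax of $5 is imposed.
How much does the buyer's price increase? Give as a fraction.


With a per-unit tax, the buyer's price increase depends on relative slopes.
Supply slope: d = 2, Demand slope: b = 4
Buyer's price increase = d * tax / (b + d)
= 2 * 5 / (4 + 2)
= 10 / 6 = 5/3

5/3


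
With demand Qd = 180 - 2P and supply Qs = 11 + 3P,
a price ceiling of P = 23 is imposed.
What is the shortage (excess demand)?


At P = 23:
Qd = 180 - 2*23 = 134
Qs = 11 + 3*23 = 80
Shortage = Qd - Qs = 134 - 80 = 54

54


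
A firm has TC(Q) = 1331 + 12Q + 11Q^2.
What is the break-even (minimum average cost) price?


AC(Q) = 1331/Q + 12 + 11Q
To minimize: dAC/dQ = -1331/Q^2 + 11 = 0
Q^2 = 1331/11 = 121
Q* = 11
Min AC = 1331/11 + 12 + 11*11
Min AC = 121 + 12 + 121 = 254

254


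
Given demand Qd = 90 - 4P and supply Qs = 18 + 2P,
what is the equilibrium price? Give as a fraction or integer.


At equilibrium, Qd = Qs.
90 - 4P = 18 + 2P
90 - 18 = 4P + 2P
72 = 6P
P* = 72/6 = 12

12


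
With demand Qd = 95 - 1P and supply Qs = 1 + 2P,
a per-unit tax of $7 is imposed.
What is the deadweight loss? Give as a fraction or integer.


Pre-tax equilibrium quantity: Q* = 191/3
Post-tax equilibrium quantity: Q_tax = 59
Reduction in quantity: Q* - Q_tax = 14/3
DWL = (1/2) * tax * (Q* - Q_tax)
DWL = (1/2) * 7 * 14/3 = 49/3

49/3


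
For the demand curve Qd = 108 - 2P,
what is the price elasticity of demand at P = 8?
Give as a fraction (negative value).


dQ/dP = -2
At P = 8: Q = 108 - 2*8 = 92
E = (dQ/dP)(P/Q) = (-2)(8/92) = -4/23

-4/23


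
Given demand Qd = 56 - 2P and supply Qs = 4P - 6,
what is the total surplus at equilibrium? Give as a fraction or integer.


Find equilibrium: 56 - 2P = 4P - 6
56 + 6 = 6P
P* = 62/6 = 31/3
Q* = 4*31/3 - 6 = 106/3
Inverse demand: P = 28 - Q/2, so P_max = 28
Inverse supply: P = 3/2 + Q/4, so P_min = 3/2
CS = (1/2) * 106/3 * (28 - 31/3) = 2809/9
PS = (1/2) * 106/3 * (31/3 - 3/2) = 2809/18
TS = CS + PS = 2809/9 + 2809/18 = 2809/6

2809/6


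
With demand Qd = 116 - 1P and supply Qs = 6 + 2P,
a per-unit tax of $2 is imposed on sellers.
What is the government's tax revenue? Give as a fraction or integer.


With tax on sellers, new supply: Qs' = 6 + 2(P - 2)
= 2 + 2P
New equilibrium quantity:
Q_new = 78
Tax revenue = tax * Q_new = 2 * 78 = 156

156


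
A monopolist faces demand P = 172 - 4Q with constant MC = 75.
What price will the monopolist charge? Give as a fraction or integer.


MR = 172 - 8Q
Set MR = MC: 172 - 8Q = 75
Q* = 97/8
Substitute into demand:
P* = 172 - 4*97/8 = 247/2

247/2


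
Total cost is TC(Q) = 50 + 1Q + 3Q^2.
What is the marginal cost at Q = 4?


MC = dTC/dQ = 1 + 2*3*Q
At Q = 4:
MC = 1 + 6*4
MC = 1 + 24 = 25

25


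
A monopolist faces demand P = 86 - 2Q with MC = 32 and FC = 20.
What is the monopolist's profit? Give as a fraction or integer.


MR = MC: 86 - 4Q = 32
Q* = 27/2
P* = 86 - 2*27/2 = 59
Profit = (P* - MC)*Q* - FC
= (59 - 32)*27/2 - 20
= 27*27/2 - 20
= 729/2 - 20 = 689/2

689/2


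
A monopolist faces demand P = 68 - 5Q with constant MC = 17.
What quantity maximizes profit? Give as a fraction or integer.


TR = P*Q = (68 - 5Q)Q = 68Q - 5Q^2
MR = dTR/dQ = 68 - 10Q
Set MR = MC:
68 - 10Q = 17
51 = 10Q
Q* = 51/10 = 51/10

51/10


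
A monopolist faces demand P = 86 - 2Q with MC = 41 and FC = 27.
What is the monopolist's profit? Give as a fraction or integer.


MR = MC: 86 - 4Q = 41
Q* = 45/4
P* = 86 - 2*45/4 = 127/2
Profit = (P* - MC)*Q* - FC
= (127/2 - 41)*45/4 - 27
= 45/2*45/4 - 27
= 2025/8 - 27 = 1809/8

1809/8


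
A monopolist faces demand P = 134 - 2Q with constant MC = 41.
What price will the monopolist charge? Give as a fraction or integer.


MR = 134 - 4Q
Set MR = MC: 134 - 4Q = 41
Q* = 93/4
Substitute into demand:
P* = 134 - 2*93/4 = 175/2

175/2


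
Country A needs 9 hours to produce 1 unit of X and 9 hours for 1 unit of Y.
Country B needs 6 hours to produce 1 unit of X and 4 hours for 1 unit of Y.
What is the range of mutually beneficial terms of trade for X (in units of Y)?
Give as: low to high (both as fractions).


Opportunity cost of X for Country A = hours_X / hours_Y = 9/9 = 1 units of Y
Opportunity cost of X for Country B = hours_X / hours_Y = 6/4 = 3/2 units of Y
Terms of trade must be between the two opportunity costs.
Range: 1 to 3/2

1 to 3/2


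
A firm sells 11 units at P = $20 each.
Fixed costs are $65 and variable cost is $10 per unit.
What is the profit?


Total Revenue = P * Q = 20 * 11 = $220
Total Cost = FC + VC*Q = 65 + 10*11 = $175
Profit = TR - TC = 220 - 175 = $45

$45


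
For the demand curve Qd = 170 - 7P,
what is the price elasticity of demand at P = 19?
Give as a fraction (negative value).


dQ/dP = -7
At P = 19: Q = 170 - 7*19 = 37
E = (dQ/dP)(P/Q) = (-7)(19/37) = -133/37

-133/37
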